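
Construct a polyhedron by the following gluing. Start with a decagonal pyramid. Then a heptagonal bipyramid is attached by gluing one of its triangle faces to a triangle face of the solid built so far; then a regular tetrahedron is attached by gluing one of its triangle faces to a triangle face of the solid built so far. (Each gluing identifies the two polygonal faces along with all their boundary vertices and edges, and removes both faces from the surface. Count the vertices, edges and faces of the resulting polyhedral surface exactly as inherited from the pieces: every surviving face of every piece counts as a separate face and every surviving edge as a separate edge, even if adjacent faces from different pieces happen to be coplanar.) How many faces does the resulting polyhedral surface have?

A decagonal pyramid: V=11, E=20, F=11.
Attach a heptagonal bipyramid (V=9, E=21, F=14) along a 3-gon: merge 3 vertices and 3 edges, delete both glued faces → V=17, E=38, F=23.
Attach a regular tetrahedron (V=4, E=6, F=4) along a 3-gon: merge 3 vertices and 3 edges, delete both glued faces → V=18, E=41, F=25.
Check: V − E + F = 18 − 41 + 25 = 2.

25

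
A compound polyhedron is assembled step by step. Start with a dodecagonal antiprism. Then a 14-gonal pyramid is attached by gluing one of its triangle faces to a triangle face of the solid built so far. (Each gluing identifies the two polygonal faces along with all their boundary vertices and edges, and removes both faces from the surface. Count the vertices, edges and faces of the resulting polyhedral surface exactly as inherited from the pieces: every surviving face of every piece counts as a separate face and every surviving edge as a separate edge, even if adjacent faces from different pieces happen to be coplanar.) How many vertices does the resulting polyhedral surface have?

A dodecagonal antiprism: V=24, E=48, F=26.
Attach a 14-gonal pyramid (V=15, E=28, F=15) along a 3-gon: merge 3 vertices and 3 edges, delete both glued faces → V=36, E=73, F=39.
Check: V − E + F = 36 − 73 + 39 = 2.

36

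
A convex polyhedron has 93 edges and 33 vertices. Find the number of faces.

Here V − E + F = 2.
F = 2 − V + E = 2 − 33 + 93 = 62.

62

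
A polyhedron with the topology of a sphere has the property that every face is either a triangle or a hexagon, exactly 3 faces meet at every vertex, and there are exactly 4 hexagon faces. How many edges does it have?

Let x be the number of triangles; then F = 4 + x.
Edge–face incidences: 2E = 6·4 + 3·x = 24 + 3x.
Every vertex has degree 3, so 3V = 2E.
Euler: V − E + F = 2 ⇒ (2E)/3 − E + (4 + x) = 2.
Multiply by 6: 2·(2E) − 3·(2E) + 6·(4 + x) = 12, i.e. 24 + 6x − (24 + 3x) = 12.
Collecting terms: 3x = 12, so x = 4.
Then 2E = 24 + 3·4 = 36, so E = 18, V = 2E/3 = 12, F = 4 + 4 = 8.

18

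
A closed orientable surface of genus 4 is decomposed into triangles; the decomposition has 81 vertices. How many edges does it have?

261

χ = 2 − 2·4 = -6, and every face is a triangle so 3F = 2E.
V − E + F = -6 with E = 3F/2 gives 81 − (3/2 − 1)·F = -6, so F = 174 and E = 261.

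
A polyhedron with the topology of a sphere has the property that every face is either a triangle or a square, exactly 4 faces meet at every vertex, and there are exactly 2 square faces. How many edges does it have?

16

Let x be the number of triangles; then F = 2 + x.
Edge–face incidences: 2E = 4·2 + 3·x = 8 + 3x.
Every vertex has degree 4, so 4V = 2E.
Euler: V − E + F = 2 ⇒ (2E)/4 − E + (2 + x) = 2.
Multiply by 8: 2·(2E) − 4·(2E) + 8·(2 + x) = 16, i.e. 16 + 8x − 2·(8 + 3x) = 16.
Collecting terms: 2x = 16, so x = 8.
Then 2E = 8 + 3·8 = 32, so E = 16, V = 2E/4 = 8, F = 2 + 8 = 10.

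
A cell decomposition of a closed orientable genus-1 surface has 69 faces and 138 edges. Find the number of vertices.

69

For a closed orientable surface of genus 1, χ = 2 − 2·1 = 0.
V = 0 + E − F = 0 + 138 − 69 = 69.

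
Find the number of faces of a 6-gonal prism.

A prism on an n-gon has two n-gon bases and n rectangular sides: V = 2·6 = 12, E = 3·6 = 18, F = 6 + 2 = 8.
Check: V − E + F = 12 − 18 + 8 = 2.

8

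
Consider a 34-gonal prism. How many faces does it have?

36

A prism on an n-gon has two n-gon bases and n rectangular sides: V = 2·34 = 68, E = 3·34 = 102, F = 34 + 2 = 36.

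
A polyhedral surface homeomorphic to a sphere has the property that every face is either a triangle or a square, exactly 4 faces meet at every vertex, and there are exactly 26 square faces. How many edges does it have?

Let x be the number of triangles; then F = 26 + x.
Edge–face incidences: 2E = 4·26 + 3·x = 104 + 3x.
Every vertex has degree 4, so 4V = 2E.
Euler: V − E + F = 2 ⇒ (2E)/4 − E + (26 + x) = 2.
Multiply by 8: 2·(2E) − 4·(2E) + 8·(26 + x) = 16, i.e. 208 + 8x − 2·(104 + 3x) = 16.
Collecting terms: 2x = 16, so x = 8.
Then 2E = 104 + 3·8 = 128, so E = 64, V = 2E/4 = 32, F = 26 + 8 = 34.

64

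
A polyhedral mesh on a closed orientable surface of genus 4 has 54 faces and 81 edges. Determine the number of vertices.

For a closed orientable surface of genus 4, χ = 2 − 2·4 = -6.
V = -6 + E − F = -6 + 81 − 54 = 21.

21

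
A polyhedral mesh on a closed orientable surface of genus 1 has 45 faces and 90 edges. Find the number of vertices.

45

For a closed orientable surface of genus 1, χ = 2 − 2·1 = 0.
V = 0 + E − F = 0 + 90 − 45 = 45.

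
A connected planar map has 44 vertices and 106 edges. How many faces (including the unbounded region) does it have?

Euler's formula for a connected plane graph: V − E + F = 2, so F = 2 − 44 + 106 = 64.

64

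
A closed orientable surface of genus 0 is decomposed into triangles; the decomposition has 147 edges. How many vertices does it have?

χ = 2 − 2·0 = 2, and every face is a triangle so 3F = 2E.
F = 2E/3 = 98. Then V = 2 + E − F = 2 + 147 − 98 = 51.

51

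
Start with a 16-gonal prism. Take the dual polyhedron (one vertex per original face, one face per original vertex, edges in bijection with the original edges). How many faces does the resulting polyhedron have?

32

The base solid has V = 32, E = 48, F = 18.
The dual swaps V and F and preserves E: V′ = F = 18, E′ = E = 48, F′ = V = 32.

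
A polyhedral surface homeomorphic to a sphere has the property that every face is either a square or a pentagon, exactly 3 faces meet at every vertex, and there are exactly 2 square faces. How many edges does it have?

24

Let x be the number of pentagons; then F = 2 + x.
Edge–face incidences: 2E = 4·2 + 5·x = 8 + 5x.
Every vertex has degree 3, so 3V = 2E.
Euler: V − E + F = 2 ⇒ (2E)/3 − E + (2 + x) = 2.
Multiply by 6: 2·(2E) − 3·(2E) + 6·(2 + x) = 12, i.e. 12 + 6x − (8 + 5x) = 12.
Collecting terms: x + 4 = 12, so x = 8.
Then 2E = 8 + 5·8 = 48, so E = 24, V = 2E/3 = 16, F = 2 + 8 = 10.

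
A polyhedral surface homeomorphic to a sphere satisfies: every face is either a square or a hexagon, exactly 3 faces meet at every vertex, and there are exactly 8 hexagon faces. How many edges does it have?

36

Let x be the number of squares; then F = 8 + x.
Edge–face incidences: 2E = 6·8 + 4·x = 48 + 4x.
Every vertex has degree 3, so 3V = 2E.
Euler: V − E + F = 2 ⇒ (2E)/3 − E + (8 + x) = 2.
Multiply by 6: 2·(2E) − 3·(2E) + 6·(8 + x) = 12, i.e. 48 + 6x − (48 + 4x) = 12.
Collecting terms: 2x = 12, so x = 6.
Then 2E = 48 + 4·6 = 72, so E = 36, V = 2E/3 = 24, F = 8 + 6 = 14.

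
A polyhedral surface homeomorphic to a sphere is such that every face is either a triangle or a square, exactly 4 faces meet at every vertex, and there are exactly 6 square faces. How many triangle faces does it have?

8

Let x be the number of triangles; then F = 6 + x.
Edge–face incidences: 2E = 4·6 + 3·x = 24 + 3x.
Every vertex has degree 4, so 4V = 2E.
Euler: V − E + F = 2 ⇒ (2E)/4 − E + (6 + x) = 2.
Multiply by 8: 2·(2E) − 4·(2E) + 8·(6 + x) = 16, i.e. 48 + 8x − 2·(24 + 3x) = 16.
Collecting terms: 2x = 16, so x = 8.
Then 2E = 24 + 3·8 = 48, so E = 24, V = 2E/4 = 12, F = 6 + 8 = 14.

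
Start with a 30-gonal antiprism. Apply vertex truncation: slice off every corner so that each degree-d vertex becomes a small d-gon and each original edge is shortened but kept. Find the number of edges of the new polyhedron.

The base solid has V = 60, E = 120, F = 62.
Truncation replaces each original edge-end by a new vertex, so V′ = 2E = 240.
Each original edge survives, and each old vertex of degree d contributes d new edges; summing degrees gives Σd = 2E, so E′ = E + 2E = 3E = 360.
Each original face survives and each original vertex becomes one new face: F′ = F + V = 122.

360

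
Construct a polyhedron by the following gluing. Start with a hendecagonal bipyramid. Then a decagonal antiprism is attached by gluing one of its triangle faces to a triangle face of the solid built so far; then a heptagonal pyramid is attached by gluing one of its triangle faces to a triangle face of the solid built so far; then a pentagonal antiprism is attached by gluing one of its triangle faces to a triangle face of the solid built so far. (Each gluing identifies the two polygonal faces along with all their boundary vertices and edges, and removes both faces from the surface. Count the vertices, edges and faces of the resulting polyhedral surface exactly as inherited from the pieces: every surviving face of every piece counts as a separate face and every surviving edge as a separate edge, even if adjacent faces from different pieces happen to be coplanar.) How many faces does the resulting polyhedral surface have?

58

A hendecagonal bipyramid: V=13, E=33, F=22.
Attach a decagonal antiprism (V=20, E=40, F=22) along a 3-gon: merge 3 vertices and 3 edges, delete both glued faces → V=30, E=70, F=42.
Attach a heptagonal pyramid (V=8, E=14, F=8) along a 3-gon: merge 3 vertices and 3 edges, delete both glued faces → V=35, E=81, F=48.
Attach a pentagonal antiprism (V=10, E=20, F=12) along a 3-gon: merge 3 vertices and 3 edges, delete both glued faces → V=42, E=98, F=58.
Check: V − E + F = 42 − 98 + 58 = 2.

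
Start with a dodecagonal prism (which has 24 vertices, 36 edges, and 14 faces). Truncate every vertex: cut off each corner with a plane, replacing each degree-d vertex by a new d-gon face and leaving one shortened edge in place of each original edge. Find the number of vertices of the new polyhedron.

72

Truncation replaces each original edge-end by a new vertex, so V′ = 2E = 72.
Each original edge survives, and each old vertex of degree d contributes d new edges; summing degrees gives Σd = 2E, so E′ = E + 2E = 3E = 108.
Each original face survives and each original vertex becomes one new face: F′ = F + V = 38.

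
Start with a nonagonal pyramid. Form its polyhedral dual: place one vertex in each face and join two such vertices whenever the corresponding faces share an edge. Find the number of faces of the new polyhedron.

10

The base solid has V = 10, E = 18, F = 10.
The dual swaps V and F and preserves E: V′ = F = 10, E′ = E = 18, F′ = V = 10.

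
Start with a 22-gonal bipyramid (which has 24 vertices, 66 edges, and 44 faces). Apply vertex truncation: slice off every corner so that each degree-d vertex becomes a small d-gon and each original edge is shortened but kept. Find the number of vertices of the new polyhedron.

132

Truncation replaces each original edge-end by a new vertex, so V′ = 2E = 132.
Each original edge survives, and each old vertex of degree d contributes d new edges; summing degrees gives Σd = 2E, so E′ = E + 2E = 3E = 198.
Each original face survives and each original vertex becomes one new face: F′ = F + V = 68.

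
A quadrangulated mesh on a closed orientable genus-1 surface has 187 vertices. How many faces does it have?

187

χ = 2 − 2·1 = 0, and every face is a square so 4F = 2E.
V − E + F = 0 with E = 4F/2 gives 187 − (4/2 − 1)·F = 0, so F = 187 and E = 374.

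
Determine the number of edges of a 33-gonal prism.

A prism on an n-gon has two n-gon bases and n rectangular sides: V = 2·33 = 66, E = 3·33 = 99, F = 33 + 2 = 35.

99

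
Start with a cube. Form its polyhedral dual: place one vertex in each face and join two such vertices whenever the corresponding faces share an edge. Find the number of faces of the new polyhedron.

The base solid has V = 8, E = 12, F = 6.
The dual swaps V and F and preserves E: V′ = F = 6, E′ = E = 12, F′ = V = 8.

8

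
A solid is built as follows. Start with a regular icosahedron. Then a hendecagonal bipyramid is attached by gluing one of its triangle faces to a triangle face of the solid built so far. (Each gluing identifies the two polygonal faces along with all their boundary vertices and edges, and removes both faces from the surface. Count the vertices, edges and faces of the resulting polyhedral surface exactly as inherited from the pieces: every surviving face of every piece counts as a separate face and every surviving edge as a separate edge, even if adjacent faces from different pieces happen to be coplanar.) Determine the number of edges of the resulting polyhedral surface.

A regular icosahedron: V=12, E=30, F=20.
Attach a hendecagonal bipyramid (V=13, E=33, F=22) along a 3-gon: merge 3 vertices and 3 edges, delete both glued faces → V=22, E=60, F=40.
Check: V − E + F = 22 − 60 + 40 = 2.

60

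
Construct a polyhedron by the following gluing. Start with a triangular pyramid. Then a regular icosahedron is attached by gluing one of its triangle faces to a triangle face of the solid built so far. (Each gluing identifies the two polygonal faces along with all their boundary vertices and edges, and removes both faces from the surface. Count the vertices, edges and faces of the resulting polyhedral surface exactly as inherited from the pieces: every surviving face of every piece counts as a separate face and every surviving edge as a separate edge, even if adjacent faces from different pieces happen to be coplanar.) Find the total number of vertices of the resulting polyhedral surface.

13

A triangular pyramid: V=4, E=6, F=4.
Attach a regular icosahedron (V=12, E=30, F=20) along a 3-gon: merge 3 vertices and 3 edges, delete both glued faces → V=13, E=33, F=22.
Check: V − E + F = 13 − 33 + 22 = 2.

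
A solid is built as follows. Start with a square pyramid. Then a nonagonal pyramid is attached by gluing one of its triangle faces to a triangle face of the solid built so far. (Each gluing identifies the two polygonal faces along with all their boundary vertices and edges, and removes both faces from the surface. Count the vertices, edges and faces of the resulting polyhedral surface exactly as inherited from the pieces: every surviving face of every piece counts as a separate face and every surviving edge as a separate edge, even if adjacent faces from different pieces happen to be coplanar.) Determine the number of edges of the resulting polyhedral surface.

23

A square pyramid: V=5, E=8, F=5.
Attach a nonagonal pyramid (V=10, E=18, F=10) along a 3-gon: merge 3 vertices and 3 edges, delete both glued faces → V=12, E=23, F=13.
Check: V − E + F = 12 − 23 + 13 = 2.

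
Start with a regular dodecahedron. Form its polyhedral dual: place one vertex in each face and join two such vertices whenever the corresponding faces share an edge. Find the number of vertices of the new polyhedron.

12

The base solid has V = 20, E = 30, F = 12.
The dual swaps V and F and preserves E: V′ = F = 12, E′ = E = 30, F′ = V = 20.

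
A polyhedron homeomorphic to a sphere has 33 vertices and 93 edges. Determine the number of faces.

62

Here V − E + F = 2.
F = 2 − V + E = 2 − 33 + 93 = 62.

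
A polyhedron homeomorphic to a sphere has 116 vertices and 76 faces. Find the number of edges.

Here V − E + F = 2.
E = V + F − (2) = 116 + 76 − (2) = 190.

190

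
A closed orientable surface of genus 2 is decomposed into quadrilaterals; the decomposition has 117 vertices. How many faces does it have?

119

χ = 2 − 2·2 = -2, and every face is a square so 4F = 2E.
V − E + F = -2 with E = 4F/2 gives 117 − (4/2 − 1)·F = -2, so F = 119 and E = 238.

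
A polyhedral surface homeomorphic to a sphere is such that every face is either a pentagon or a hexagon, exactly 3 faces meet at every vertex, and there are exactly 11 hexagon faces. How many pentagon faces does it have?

Let x be the number of pentagons; then F = 11 + x.
Edge–face incidences: 2E = 6·11 + 5·x = 66 + 5x.
Every vertex has degree 3, so 3V = 2E.
Euler: V − E + F = 2 ⇒ (2E)/3 − E + (11 + x) = 2.
Multiply by 6: 2·(2E) − 3·(2E) + 6·(11 + x) = 12, i.e. 66 + 6x − (66 + 5x) = 12.
Collecting terms: x = 12.
Then 2E = 66 + 5·12 = 126, so E = 63, V = 2E/3 = 42, F = 11 + 12 = 23.

12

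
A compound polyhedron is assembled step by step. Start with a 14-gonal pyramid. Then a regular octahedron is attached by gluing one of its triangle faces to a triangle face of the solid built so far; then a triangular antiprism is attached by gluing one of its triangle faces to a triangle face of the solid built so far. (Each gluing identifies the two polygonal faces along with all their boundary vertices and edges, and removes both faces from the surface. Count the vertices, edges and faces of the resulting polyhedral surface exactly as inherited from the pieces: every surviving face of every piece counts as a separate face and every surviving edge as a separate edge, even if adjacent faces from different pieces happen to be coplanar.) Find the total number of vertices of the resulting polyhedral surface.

21

A 14-gonal pyramid: V=15, E=28, F=15.
Attach a regular octahedron (V=6, E=12, F=8) along a 3-gon: merge 3 vertices and 3 edges, delete both glued faces → V=18, E=37, F=21.
Attach a triangular antiprism (V=6, E=12, F=8) along a 3-gon: merge 3 vertices and 3 edges, delete both glued faces → V=21, E=46, F=27.
Check: V − E + F = 21 − 46 + 27 = 2.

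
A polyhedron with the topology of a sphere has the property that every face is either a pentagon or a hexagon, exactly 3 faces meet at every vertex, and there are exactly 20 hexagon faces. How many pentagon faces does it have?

12

Let x be the number of pentagons; then F = 20 + x.
Edge–face incidences: 2E = 6·20 + 5·x = 120 + 5x.
Every vertex has degree 3, so 3V = 2E.
Euler: V − E + F = 2 ⇒ (2E)/3 − E + (20 + x) = 2.
Multiply by 6: 2·(2E) − 3·(2E) + 6·(20 + x) = 12, i.e. 120 + 6x − (120 + 5x) = 12.
Collecting terms: x = 12.
Then 2E = 120 + 5·12 = 180, so E = 90, V = 2E/3 = 60, F = 20 + 12 = 32.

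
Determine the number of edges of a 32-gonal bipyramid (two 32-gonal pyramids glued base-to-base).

A bipyramid over an n-gon has 2n triangular faces and n + 2 vertices: V = 32 + 2 = 34, E = 3·32 = 96, F = 2·32 = 64.
Check: V − E + F = 34 − 96 + 64 = 2.

96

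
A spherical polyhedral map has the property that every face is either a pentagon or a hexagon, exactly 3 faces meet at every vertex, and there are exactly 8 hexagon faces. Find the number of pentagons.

12

Let x be the number of pentagons; then F = 8 + x.
Edge–face incidences: 2E = 6·8 + 5·x = 48 + 5x.
Every vertex has degree 3, so 3V = 2E.
Euler: V − E + F = 2 ⇒ (2E)/3 − E + (8 + x) = 2.
Multiply by 6: 2·(2E) − 3·(2E) + 6·(8 + x) = 12, i.e. 48 + 6x − (48 + 5x) = 12.
Collecting terms: x = 12.
Then 2E = 48 + 5·12 = 108, so E = 54, V = 2E/3 = 36, F = 8 + 12 = 20.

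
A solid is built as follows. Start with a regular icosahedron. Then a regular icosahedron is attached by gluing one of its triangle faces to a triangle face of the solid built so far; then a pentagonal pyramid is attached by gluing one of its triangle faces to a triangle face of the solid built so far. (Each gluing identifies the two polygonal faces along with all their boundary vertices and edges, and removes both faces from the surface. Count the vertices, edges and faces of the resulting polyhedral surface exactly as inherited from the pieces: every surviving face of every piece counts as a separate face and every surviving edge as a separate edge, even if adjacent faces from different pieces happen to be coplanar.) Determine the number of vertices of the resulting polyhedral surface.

24

A regular icosahedron: V=12, E=30, F=20.
Attach a regular icosahedron (V=12, E=30, F=20) along a 3-gon: merge 3 vertices and 3 edges, delete both glued faces → V=21, E=57, F=38.
Attach a pentagonal pyramid (V=6, E=10, F=6) along a 3-gon: merge 3 vertices and 3 edges, delete both glued faces → V=24, E=64, F=42.
Check: V − E + F = 24 − 64 + 42 = 2.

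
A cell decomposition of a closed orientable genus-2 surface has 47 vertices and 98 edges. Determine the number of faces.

For a closed orientable surface of genus 2, χ = 2 − 2·2 = -2.
F = -2 − V + E = -2 − 47 + 98 = 49.

49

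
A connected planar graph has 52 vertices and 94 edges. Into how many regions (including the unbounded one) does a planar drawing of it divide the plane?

Euler's formula for a connected plane graph: V − E + F = 2, so F = 2 − 52 + 94 = 44.

44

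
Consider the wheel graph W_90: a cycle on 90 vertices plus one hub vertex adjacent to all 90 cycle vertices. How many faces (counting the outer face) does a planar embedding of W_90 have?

W_90 has V = 90 + 1 = 91 vertices and E = 2·90 = 180 edges.
By Euler's formula F = 2 − V + E = 2 − 91 + 180 = 91.

91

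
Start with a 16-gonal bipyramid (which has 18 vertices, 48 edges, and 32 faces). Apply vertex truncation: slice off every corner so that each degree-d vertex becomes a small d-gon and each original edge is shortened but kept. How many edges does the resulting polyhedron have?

Truncation replaces each original edge-end by a new vertex, so V′ = 2E = 96.
Each original edge survives, and each old vertex of degree d contributes d new edges; summing degrees gives Σd = 2E, so E′ = E + 2E = 3E = 144.
Each original face survives and each original vertex becomes one new face: F′ = F + V = 50.

144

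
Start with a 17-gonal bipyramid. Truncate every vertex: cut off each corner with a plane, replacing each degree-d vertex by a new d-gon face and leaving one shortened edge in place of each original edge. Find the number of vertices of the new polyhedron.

102

The base solid has V = 19, E = 51, F = 34.
Truncation replaces each original edge-end by a new vertex, so V′ = 2E = 102.
Each original edge survives, and each old vertex of degree d contributes d new edges; summing degrees gives Σd = 2E, so E′ = E + 2E = 3E = 153.
Each original face survives and each original vertex becomes one new face: F′ = F + V = 53.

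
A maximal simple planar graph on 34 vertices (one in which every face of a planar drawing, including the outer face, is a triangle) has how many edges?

In a plane triangulation 3F = 2E and V − E + F = 2, so E = 3V − 6 = 3·34 − 6 = 96.

96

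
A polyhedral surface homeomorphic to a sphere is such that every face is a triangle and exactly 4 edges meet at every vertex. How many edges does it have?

12

Each face has 3 edges and each edge borders two faces, so 2E = 3F.
Each vertex has degree 4, so 4V = 2E and hence V = 3F/4.
Euler: V − E + F = 2 ⇒ (3F/4) − (3F/2) + F = 2.
Multiply by 8: (6 − 12 + 8)F = 16, i.e. 2F = 16.
So F = 8, E = 3·8/2 = 12, V = 3·8/4 = 6.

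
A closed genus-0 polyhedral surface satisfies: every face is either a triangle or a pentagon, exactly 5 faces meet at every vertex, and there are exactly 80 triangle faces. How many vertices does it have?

Let x be the number of pentagons; then F = 80 + x.
Edge–face incidences: 2E = 3·80 + 5·x = 240 + 5x.
Every vertex has degree 5, so 5V = 2E.
Euler: V − E + F = 2 ⇒ (2E)/5 − E + (80 + x) = 2.
Multiply by 10: 2·(2E) − 5·(2E) + 10·(80 + x) = 20, i.e. 800 + 10x − 3·(240 + 5x) = 20.
Collecting terms: −5x + 80 = 20, so −5x = −60, so x = 12.
Then 2E = 240 + 5·12 = 300, so E = 150, V = 2E/5 = 60, F = 80 + 12 = 92.

60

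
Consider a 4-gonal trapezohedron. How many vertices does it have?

The n-trapezohedron (dual of the n-antiprism) has V = 2·4 + 2 = 10, E = 4·4 = 16, F = 2·4 = 8.
Check: V − E + F = 10 − 16 + 8 = 2.

10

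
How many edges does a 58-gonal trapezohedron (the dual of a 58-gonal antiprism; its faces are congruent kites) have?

232

The n-trapezohedron (dual of the n-antiprism) has V = 2·58 + 2 = 118, E = 4·58 = 232, F = 2·58 = 116.
Check: V − E + F = 118 − 232 + 116 = 2.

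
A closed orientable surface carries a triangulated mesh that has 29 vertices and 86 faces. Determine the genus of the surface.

8

Every face is a triangle, so 2E = 3·86 = 258, giving E = 129.
χ = V − E + F = 29 − 129 + 86 = -14.
For a closed orientable surface χ = 2 − 2g, so g = (2 − (-14))/2 = 8.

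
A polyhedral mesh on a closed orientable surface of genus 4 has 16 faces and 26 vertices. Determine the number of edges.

For a closed orientable surface of genus 4, χ = 2 − 2·4 = -6.
E = V + F − (-6) = 26 + 16 − (-6) = 48.

48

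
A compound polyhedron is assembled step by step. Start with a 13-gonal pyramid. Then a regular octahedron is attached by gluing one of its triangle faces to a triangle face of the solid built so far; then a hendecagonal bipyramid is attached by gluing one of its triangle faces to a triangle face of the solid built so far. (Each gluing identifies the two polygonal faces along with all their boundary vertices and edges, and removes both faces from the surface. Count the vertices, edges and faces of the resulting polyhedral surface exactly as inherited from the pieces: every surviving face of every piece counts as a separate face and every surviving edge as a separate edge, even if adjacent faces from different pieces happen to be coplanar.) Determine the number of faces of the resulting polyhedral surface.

A 13-gonal pyramid: V=14, E=26, F=14.
Attach a regular octahedron (V=6, E=12, F=8) along a 3-gon: merge 3 vertices and 3 edges, delete both glued faces → V=17, E=35, F=20.
Attach a hendecagonal bipyramid (V=13, E=33, F=22) along a 3-gon: merge 3 vertices and 3 edges, delete both glued faces → V=27, E=65, F=40.
Check: V − E + F = 27 − 65 + 40 = 2.

40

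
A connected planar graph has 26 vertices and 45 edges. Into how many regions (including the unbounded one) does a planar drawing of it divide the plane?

21

Euler's formula for a connected plane graph: V − E + F = 2, so F = 2 − 26 + 45 = 21.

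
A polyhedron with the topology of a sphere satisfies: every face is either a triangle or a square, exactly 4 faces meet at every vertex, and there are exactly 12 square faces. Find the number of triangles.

8

Let x be the number of triangles; then F = 12 + x.
Edge–face incidences: 2E = 4·12 + 3·x = 48 + 3x.
Every vertex has degree 4, so 4V = 2E.
Euler: V − E + F = 2 ⇒ (2E)/4 − E + (12 + x) = 2.
Multiply by 8: 2·(2E) − 4·(2E) + 8·(12 + x) = 16, i.e. 96 + 8x − 2·(48 + 3x) = 16.
Collecting terms: 2x = 16, so x = 8.
Then 2E = 48 + 3·8 = 72, so E = 36, V = 2E/4 = 18, F = 12 + 8 = 20.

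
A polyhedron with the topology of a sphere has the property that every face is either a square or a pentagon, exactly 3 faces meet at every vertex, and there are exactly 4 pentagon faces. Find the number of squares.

Let x be the number of squares; then F = 4 + x.
Edge–face incidences: 2E = 5·4 + 4·x = 20 + 4x.
Every vertex has degree 3, so 3V = 2E.
Euler: V − E + F = 2 ⇒ (2E)/3 − E + (4 + x) = 2.
Multiply by 6: 2·(2E) − 3·(2E) + 6·(4 + x) = 12, i.e. 24 + 6x − (20 + 4x) = 12.
Collecting terms: 2x + 4 = 12, so 2x = 8, so x = 4.
Then 2E = 20 + 4·4 = 36, so E = 18, V = 2E/3 = 12, F = 4 + 4 = 8.

4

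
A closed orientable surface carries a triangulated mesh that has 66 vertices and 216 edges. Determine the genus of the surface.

Every face is a triangle and each edge borders two faces, so 3F = 2·216, giving F = 144.
χ = V − E + F = 66 − 216 + 144 = -6.
For a closed orientable surface χ = 2 − 2g, so g = (2 − (-6))/2 = 4.

4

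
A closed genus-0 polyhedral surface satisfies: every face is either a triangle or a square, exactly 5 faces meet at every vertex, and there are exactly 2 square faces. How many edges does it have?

Let x be the number of triangles; then F = 2 + x.
Edge–face incidences: 2E = 4·2 + 3·x = 8 + 3x.
Every vertex has degree 5, so 5V = 2E.
Euler: V − E + F = 2 ⇒ (2E)/5 − E + (2 + x) = 2.
Multiply by 10: 2·(2E) − 5·(2E) + 10·(2 + x) = 20, i.e. 20 + 10x − 3·(8 + 3x) = 20.
Collecting terms: x − 4 = 20, so x = 24.
Then 2E = 8 + 3·24 = 80, so E = 40, V = 2E/5 = 16, F = 2 + 24 = 26.

40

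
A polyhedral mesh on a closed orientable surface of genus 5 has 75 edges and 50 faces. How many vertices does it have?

For a closed orientable surface of genus 5, χ = 2 − 2·5 = -8.
V = -8 + E − F = -8 + 75 − 50 = 17.

17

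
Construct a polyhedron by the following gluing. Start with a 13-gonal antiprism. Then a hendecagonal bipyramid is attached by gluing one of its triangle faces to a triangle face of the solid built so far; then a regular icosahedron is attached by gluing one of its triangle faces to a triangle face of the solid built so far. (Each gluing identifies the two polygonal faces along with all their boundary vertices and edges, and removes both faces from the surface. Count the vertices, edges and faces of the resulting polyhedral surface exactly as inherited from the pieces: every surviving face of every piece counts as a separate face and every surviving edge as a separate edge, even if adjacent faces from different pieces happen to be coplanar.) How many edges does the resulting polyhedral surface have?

109

A 13-gonal antiprism: V=26, E=52, F=28.
Attach a hendecagonal bipyramid (V=13, E=33, F=22) along a 3-gon: merge 3 vertices and 3 edges, delete both glued faces → V=36, E=82, F=48.
Attach a regular icosahedron (V=12, E=30, F=20) along a 3-gon: merge 3 vertices and 3 edges, delete both glued faces → V=45, E=109, F=66.
Check: V − E + F = 45 − 109 + 66 = 2.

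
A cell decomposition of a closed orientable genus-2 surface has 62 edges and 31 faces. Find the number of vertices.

29

For a closed orientable surface of genus 2, χ = 2 − 2·2 = -2.
V = -2 + E − F = -2 + 62 − 31 = 29.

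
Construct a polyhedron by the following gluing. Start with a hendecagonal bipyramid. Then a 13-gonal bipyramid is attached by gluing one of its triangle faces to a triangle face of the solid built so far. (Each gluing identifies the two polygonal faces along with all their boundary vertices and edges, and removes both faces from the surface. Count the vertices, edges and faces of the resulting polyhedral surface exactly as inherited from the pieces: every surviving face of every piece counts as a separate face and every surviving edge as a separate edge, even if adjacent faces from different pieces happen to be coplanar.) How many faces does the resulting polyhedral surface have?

A hendecagonal bipyramid: V=13, E=33, F=22.
Attach a 13-gonal bipyramid (V=15, E=39, F=26) along a 3-gon: merge 3 vertices and 3 edges, delete both glued faces → V=25, E=69, F=46.
Check: V − E + F = 25 − 69 + 46 = 2.

46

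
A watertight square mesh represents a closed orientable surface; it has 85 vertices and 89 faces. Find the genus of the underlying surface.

3

Every face is a square, so 2E = 4·89 = 356, giving E = 178.
χ = V − E + F = 85 − 178 + 89 = -4.
For a closed orientable surface χ = 2 − 2g, so g = (2 − (-4))/2 = 3.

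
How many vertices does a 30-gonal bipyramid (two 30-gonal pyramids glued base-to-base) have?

A bipyramid over an n-gon has 2n triangular faces and n + 2 vertices: V = 30 + 2 = 32, E = 3·30 = 90, F = 2·30 = 60.

32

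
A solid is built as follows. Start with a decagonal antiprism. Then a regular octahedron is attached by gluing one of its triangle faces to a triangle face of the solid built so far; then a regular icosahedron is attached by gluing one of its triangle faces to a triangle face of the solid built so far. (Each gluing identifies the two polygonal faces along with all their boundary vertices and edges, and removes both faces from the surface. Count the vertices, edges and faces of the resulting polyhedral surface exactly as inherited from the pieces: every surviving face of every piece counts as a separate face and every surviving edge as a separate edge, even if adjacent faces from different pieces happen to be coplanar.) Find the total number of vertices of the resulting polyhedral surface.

A decagonal antiprism: V=20, E=40, F=22.
Attach a regular octahedron (V=6, E=12, F=8) along a 3-gon: merge 3 vertices and 3 edges, delete both glued faces → V=23, E=49, F=28.
Attach a regular icosahedron (V=12, E=30, F=20) along a 3-gon: merge 3 vertices and 3 edges, delete both glued faces → V=32, E=76, F=46.
Check: V − E + F = 32 − 76 + 46 = 2.

32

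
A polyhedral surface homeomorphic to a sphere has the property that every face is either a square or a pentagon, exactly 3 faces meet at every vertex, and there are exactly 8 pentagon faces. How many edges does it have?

Let x be the number of squares; then F = 8 + x.
Edge–face incidences: 2E = 5·8 + 4·x = 40 + 4x.
Every vertex has degree 3, so 3V = 2E.
Euler: V − E + F = 2 ⇒ (2E)/3 − E + (8 + x) = 2.
Multiply by 6: 2·(2E) − 3·(2E) + 6·(8 + x) = 12, i.e. 48 + 6x − (40 + 4x) = 12.
Collecting terms: 2x + 8 = 12, so 2x = 4, so x = 2.
Then 2E = 40 + 4·2 = 48, so E = 24, V = 2E/3 = 16, F = 8 + 2 = 10.

24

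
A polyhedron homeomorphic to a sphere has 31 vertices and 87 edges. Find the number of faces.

58

Here V − E + F = 2.
F = 2 − V + E = 2 − 31 + 87 = 58.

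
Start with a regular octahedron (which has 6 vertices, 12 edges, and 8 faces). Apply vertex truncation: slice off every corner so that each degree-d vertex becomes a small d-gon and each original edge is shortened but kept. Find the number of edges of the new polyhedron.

Truncation replaces each original edge-end by a new vertex, so V′ = 2E = 24.
Each original edge survives, and each old vertex of degree d contributes d new edges; summing degrees gives Σd = 2E, so E′ = E + 2E = 3E = 36.
Each original face survives and each original vertex becomes one new face: F′ = F + V = 14.

36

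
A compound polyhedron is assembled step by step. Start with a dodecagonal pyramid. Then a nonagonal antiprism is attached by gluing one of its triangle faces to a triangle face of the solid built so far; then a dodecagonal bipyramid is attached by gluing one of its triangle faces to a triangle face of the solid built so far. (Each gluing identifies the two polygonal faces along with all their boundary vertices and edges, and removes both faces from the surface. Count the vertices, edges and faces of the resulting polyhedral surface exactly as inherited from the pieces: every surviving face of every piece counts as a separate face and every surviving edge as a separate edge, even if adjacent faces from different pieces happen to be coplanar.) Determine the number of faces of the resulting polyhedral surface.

53

A dodecagonal pyramid: V=13, E=24, F=13.
Attach a nonagonal antiprism (V=18, E=36, F=20) along a 3-gon: merge 3 vertices and 3 edges, delete both glued faces → V=28, E=57, F=31.
Attach a dodecagonal bipyramid (V=14, E=36, F=24) along a 3-gon: merge 3 vertices and 3 edges, delete both glued faces → V=39, E=90, F=53.
Check: V − E + F = 39 − 90 + 53 = 2.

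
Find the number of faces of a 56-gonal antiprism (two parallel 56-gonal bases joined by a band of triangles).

114

An antiprism on an n-gon has two n-gon caps and 2n triangles: V = 2·56 = 112, E = 4·56 = 224, F = 2·56 + 2 = 114.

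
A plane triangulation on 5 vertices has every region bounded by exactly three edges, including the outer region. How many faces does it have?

6

In a plane triangulation 3F = 2E and V − E + F = 2, so F = 2V − 4 = 2·5 − 4 = 6.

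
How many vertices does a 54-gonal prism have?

A prism on an n-gon has two n-gon bases and n rectangular sides: V = 2·54 = 108, E = 3·54 = 162, F = 54 + 2 = 56.
Check: V − E + F = 108 − 162 + 56 = 2.

108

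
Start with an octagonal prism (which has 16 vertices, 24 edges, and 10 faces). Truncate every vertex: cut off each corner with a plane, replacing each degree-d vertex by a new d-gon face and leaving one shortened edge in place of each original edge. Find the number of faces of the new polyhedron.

26

Truncation replaces each original edge-end by a new vertex, so V′ = 2E = 48.
Each original edge survives, and each old vertex of degree d contributes d new edges; summing degrees gives Σd = 2E, so E′ = E + 2E = 3E = 72.
Each original face survives and each original vertex becomes one new face: F′ = F + V = 26.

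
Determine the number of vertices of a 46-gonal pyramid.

47

A pyramid on an n-gon base has one n-gon and n triangles: V = 46 + 1 = 47, E = 2·46 = 92, F = 46 + 1 = 47.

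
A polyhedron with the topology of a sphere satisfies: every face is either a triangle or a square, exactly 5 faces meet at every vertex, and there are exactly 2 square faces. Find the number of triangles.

Let x be the number of triangles; then F = 2 + x.
Edge–face incidences: 2E = 4·2 + 3·x = 8 + 3x.
Every vertex has degree 5, so 5V = 2E.
Euler: V − E + F = 2 ⇒ (2E)/5 − E + (2 + x) = 2.
Multiply by 10: 2·(2E) − 5·(2E) + 10·(2 + x) = 20, i.e. 20 + 10x − 3·(8 + 3x) = 20.
Collecting terms: x − 4 = 20, so x = 24.
Then 2E = 8 + 3·24 = 80, so E = 40, V = 2E/5 = 16, F = 2 + 24 = 26.

24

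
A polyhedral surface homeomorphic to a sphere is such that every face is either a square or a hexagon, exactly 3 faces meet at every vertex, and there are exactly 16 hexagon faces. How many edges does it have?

Let x be the number of squares; then F = 16 + x.
Edge–face incidences: 2E = 6·16 + 4·x = 96 + 4x.
Every vertex has degree 3, so 3V = 2E.
Euler: V − E + F = 2 ⇒ (2E)/3 − E + (16 + x) = 2.
Multiply by 6: 2·(2E) − 3·(2E) + 6·(16 + x) = 12, i.e. 96 + 6x − (96 + 4x) = 12.
Collecting terms: 2x = 12, so x = 6.
Then 2E = 96 + 4·6 = 120, so E = 60, V = 2E/3 = 40, F = 16 + 6 = 22.

60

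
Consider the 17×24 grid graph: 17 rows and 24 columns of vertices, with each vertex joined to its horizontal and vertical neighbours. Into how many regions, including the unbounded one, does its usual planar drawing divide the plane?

369

The grid has V = 17·24 = 408 vertices and E = 17·23 + 24·16 = 775 edges.
F = 2 − V + E = 2 − 408 + 775 = 369.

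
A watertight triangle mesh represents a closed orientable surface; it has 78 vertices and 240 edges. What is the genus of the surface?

Every face is a triangle and each edge borders two faces, so 3F = 2·240, giving F = 160.
χ = V − E + F = 78 − 240 + 160 = -2.
For a closed orientable surface χ = 2 − 2g, so g = (2 − (-2))/2 = 2.

2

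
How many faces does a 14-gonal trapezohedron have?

28

The n-trapezohedron (dual of the n-antiprism) has V = 2·14 + 2 = 30, E = 4·14 = 56, F = 2·14 = 28.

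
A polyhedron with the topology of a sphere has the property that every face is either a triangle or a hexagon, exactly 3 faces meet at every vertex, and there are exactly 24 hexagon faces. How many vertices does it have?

52

Let x be the number of triangles; then F = 24 + x.
Edge–face incidences: 2E = 6·24 + 3·x = 144 + 3x.
Every vertex has degree 3, so 3V = 2E.
Euler: V − E + F = 2 ⇒ (2E)/3 − E + (24 + x) = 2.
Multiply by 6: 2·(2E) − 3·(2E) + 6·(24 + x) = 12, i.e. 144 + 6x − (144 + 3x) = 12.
Collecting terms: 3x = 12, so x = 4.
Then 2E = 144 + 3·4 = 156, so E = 78, V = 2E/3 = 52, F = 24 + 4 = 28.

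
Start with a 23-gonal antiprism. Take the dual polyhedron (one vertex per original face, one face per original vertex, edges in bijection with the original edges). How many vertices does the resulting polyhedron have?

48

The base solid has V = 46, E = 92, F = 48.
The dual swaps V and F and preserves E: V′ = F = 48, E′ = E = 92, F′ = V = 46.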